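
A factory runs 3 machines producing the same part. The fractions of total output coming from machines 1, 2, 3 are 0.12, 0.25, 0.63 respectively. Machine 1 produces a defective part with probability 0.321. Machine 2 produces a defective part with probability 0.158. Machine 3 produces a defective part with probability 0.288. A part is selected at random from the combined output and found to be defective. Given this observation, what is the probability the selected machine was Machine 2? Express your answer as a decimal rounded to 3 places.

Posterior probability ≈ 0.152

P(defective|M1) = 0.321; P(defective|M2) = 0.158; P(defective|M3) = 0.288.
Prior × likelihood for each source: 0.12·0.321=0.03852, 0.25·0.158=0.03950, 0.63·0.288=0.1814. Summing gives P(defective) = 0.25946.
P(Machine 2 | defective) = 0.03950 / 0.25946 = 0.152.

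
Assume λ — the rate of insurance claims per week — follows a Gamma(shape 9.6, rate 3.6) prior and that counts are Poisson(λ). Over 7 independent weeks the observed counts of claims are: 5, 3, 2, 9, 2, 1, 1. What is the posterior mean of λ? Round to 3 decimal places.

Total count ∑xᵢ = 23 over n = 7 weeks.
Gamma is conjugate to the Poisson likelihood: posterior is Gamma(shape = 9.6+23 = 32.6, rate = 3.6+7 = 10.6).
Posterior mean = shape/rate = 32.6/10.6 = 3.075.

Posterior mean ≈ 3.075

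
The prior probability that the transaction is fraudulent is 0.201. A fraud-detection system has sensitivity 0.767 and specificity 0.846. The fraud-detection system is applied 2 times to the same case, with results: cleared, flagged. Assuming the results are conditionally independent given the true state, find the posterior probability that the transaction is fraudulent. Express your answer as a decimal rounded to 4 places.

Posterior P(H) ≈ 0.2565

Let H be the event that the transaction is fraudulent; start with P(H) = 0.201. P('flagged'|H) = 0.767, P('flagged'|¬H) = 0.154.
Update on result 1 ('cleared'): P(H) ← 0.233·0.2010 / (0.233·0.2010 + 0.846·0.7990) = 0.046833/0.72279 = 0.0648.
Update on result 2 ('flagged'): P(H) ← 0.767·0.0648 / (0.767·0.0648 + 0.154·0.9352) = 0.049698/0.19372 = 0.2565.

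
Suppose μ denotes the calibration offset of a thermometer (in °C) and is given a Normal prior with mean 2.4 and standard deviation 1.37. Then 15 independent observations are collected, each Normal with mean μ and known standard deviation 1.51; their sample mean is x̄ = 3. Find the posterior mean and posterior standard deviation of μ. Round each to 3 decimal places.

Posterior mean ≈ 2.955; posterior SD ≈ 0.375

Prior precision 1/τ₀² = 1/1.37² = 0.532793; data precision n/σ² = 15/1.51² = 6.57866.
Posterior precision = 0.532793 + 6.57866 = 7.11145, giving posterior SD = 1/√7.11145 = 0.375.
Posterior mean = (0.532793·2.4 + 6.57866·3) / 7.11145 = 2.955.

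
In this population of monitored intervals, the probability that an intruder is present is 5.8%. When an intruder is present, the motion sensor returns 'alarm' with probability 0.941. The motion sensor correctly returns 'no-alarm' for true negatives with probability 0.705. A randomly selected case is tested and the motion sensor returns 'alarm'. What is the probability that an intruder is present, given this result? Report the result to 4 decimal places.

P(H | E) ≈ 0.1642

Let H be the event that an intruder is present. P(H) = 0.058, so P(¬H) = 0.942. With E the 'alarm' result, P(E|H) = 0.941 and P(E|¬H) = 0.295.
P(E) = 0.941·0.058 + 0.295·0.942 = 0.054578 + 0.27789 = 0.33247.
By Bayes' theorem, P(H|E) = 0.054578 / 0.33247 = 0.1642.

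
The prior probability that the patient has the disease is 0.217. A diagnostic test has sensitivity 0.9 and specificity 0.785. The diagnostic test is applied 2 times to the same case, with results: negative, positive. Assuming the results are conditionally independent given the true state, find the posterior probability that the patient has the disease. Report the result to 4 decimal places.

Posterior P(H) ≈ 0.1288

Let H be the event that the patient has the disease; start with P(H) = 0.217. P('positive'|H) = 0.9, P('positive'|¬H) = 0.215.
Update on result 1 ('negative'): P(H) ← 0.1·0.2170 / (0.1·0.2170 + 0.785·0.7830) = 0.021700/0.63636 = 0.0341.
Update on result 2 ('positive'): P(H) ← 0.9·0.0341 / (0.9·0.0341 + 0.215·0.9659) = 0.030690/0.23836 = 0.1288.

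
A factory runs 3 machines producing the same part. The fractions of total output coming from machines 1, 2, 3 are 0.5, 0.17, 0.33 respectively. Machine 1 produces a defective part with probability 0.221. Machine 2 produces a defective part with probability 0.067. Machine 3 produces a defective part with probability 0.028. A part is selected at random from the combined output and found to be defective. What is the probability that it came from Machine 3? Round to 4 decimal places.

Posterior probability ≈ 0.0705

P(defective|M1) = 0.221; P(defective|M2) = 0.067; P(defective|M3) = 0.028.
Prior × likelihood for each source: 0.5·0.221=0.1105, 0.17·0.067=0.01139, 0.33·0.028=0.009240. Summing gives P(defective) = 0.13113.
P(Machine 3 | defective) = 0.009240 / 0.13113 = 0.0705.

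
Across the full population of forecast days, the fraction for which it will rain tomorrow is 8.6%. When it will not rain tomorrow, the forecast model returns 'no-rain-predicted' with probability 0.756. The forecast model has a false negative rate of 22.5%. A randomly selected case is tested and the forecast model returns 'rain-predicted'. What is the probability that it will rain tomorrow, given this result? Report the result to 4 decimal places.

P(H | E) ≈ 0.2301

Write H for 'it will rain tomorrow'. Prior odds H:¬H = 0.086/0.914 = 0.094092. For the 'rain-predicted' outcome, the likelihood ratio is 0.775/0.244 = 3.1762.
Posterior odds = 0.094092 × 3.1762 = 0.29886, so P(H|E) = 0.29886/(1+0.29886) = 0.2301.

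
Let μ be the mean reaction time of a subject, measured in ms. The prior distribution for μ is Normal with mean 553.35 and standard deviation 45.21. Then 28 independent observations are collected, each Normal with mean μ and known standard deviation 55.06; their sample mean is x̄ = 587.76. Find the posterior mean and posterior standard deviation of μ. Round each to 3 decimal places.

Posterior mean ≈ 586.029; posterior SD ≈ 10.140

With known σ, the Normal prior is conjugate. Weight on the data is w = (n/σ²)/(n/σ² + 1/τ₀²) = 0.00923604/(0.00923604+0.00048925) = 0.94969.
Posterior mean = w·x̄ + (1−w)·μ₀ = 0.94969·587.76 + 0.050307·553.35 = 586.029. Posterior variance = 1/(0.00923604+0.00048925) = 102.825, so SD = 10.140.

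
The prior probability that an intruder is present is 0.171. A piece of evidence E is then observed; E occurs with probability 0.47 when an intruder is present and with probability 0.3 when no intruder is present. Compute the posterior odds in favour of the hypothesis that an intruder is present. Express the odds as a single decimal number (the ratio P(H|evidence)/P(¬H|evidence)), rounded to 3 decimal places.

Posterior odds ≈ 0.323

Prior odds = 0.171/(1−0.171) = 0.20627. In log-odds, ln(0.20627) = -1.5786.
Add log likelihood ratio: ln(1.5667) = 0.44895.
Posterior log-odds = -1.1296, so posterior odds = exp(-1.1296) = 0.32316.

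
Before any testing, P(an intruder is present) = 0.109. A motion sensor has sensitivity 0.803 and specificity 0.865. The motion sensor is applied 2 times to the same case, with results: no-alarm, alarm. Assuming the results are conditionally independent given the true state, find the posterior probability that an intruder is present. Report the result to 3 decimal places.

Posterior P(H) ≈ 0.142

With H the event that an intruder is present, the joint likelihood of the observed sequence is P(data|H) = 0.197·0.803 = 0.15819 and P(data|¬H) = 0.865·0.135 = 0.11678.
Bayes: P(H|data) = 0.109·0.15819 / (0.109·0.15819 + 0.891·0.11678) = 0.017243/0.12129 = 0.1422.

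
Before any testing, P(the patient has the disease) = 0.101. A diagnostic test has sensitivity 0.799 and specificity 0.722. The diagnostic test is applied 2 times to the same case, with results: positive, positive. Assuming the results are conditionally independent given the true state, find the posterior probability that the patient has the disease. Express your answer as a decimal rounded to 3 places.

Let H be the event that the patient has the disease; start with P(H) = 0.101. P('positive'|H) = 0.799, P('positive'|¬H) = 0.278.
Update on result 1 ('positive'): P(H) ← 0.799·0.1010 / (0.799·0.1010 + 0.278·0.8990) = 0.080699/0.33062 = 0.2441.
Update on result 2 ('positive'): P(H) ← 0.799·0.2441 / (0.799·0.2441 + 0.278·0.7559) = 0.19502/0.40517 = 0.4813.

Posterior P(H) ≈ 0.481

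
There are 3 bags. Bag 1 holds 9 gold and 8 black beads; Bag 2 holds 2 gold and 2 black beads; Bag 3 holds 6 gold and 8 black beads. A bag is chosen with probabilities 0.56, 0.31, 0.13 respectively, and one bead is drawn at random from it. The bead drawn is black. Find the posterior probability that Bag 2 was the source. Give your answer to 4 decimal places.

Posterior probability ≈ 0.3145

Tabulate prior·likelihood by source: [1] prior 0.56, lik 0.4706, product 0.2635; [2] prior 0.31, lik 0.5, product 0.1550; [3] prior 0.13, lik 0.5714, product 0.07429.
Normalizing constant = 0.49282; the posterior for Bag 2 is its product over the sum, 0.1550/0.49282 = 0.3145.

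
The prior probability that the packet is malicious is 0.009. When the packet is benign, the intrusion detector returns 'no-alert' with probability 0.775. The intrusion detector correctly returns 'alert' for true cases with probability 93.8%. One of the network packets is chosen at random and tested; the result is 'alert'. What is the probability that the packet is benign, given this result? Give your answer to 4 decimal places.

Write H for 'the packet is malicious'. Prior odds H:¬H = 0.009/0.991 = 0.0090817. For the 'alert' outcome, the likelihood ratio is 0.938/0.225 = 4.1689.
Posterior odds = 0.0090817 × 4.1689 = 0.037861, so P(H|E) = 0.037861/(1+0.037861) = 0.0365. Then P(¬H|E) = 1 − 0.0365 = 0.9635.

P(¬H | E) ≈ 0.9635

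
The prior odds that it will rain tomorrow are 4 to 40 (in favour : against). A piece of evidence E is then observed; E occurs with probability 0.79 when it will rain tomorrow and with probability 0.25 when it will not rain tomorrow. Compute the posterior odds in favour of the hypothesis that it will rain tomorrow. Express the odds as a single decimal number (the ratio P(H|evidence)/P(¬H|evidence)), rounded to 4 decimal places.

Posterior odds ≈ 0.3160

Prior odds = 4/40 = 0.10000. In log-odds, ln(0.10000) = -2.3026.
Add log likelihood ratio: ln(3.1600) = 1.1506.
Posterior log-odds = -1.1520, so posterior odds = exp(-1.1520) = 0.31600.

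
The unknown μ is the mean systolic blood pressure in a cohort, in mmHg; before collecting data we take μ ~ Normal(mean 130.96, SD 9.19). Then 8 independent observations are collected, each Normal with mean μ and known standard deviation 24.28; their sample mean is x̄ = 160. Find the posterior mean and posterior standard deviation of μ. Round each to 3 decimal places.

Posterior mean ≈ 146.468; posterior SD ≈ 6.273

Prior precision 1/τ₀² = 1/9.19² = 0.0118405; data precision n/σ² = 8/24.28² = 0.0135704.
Posterior precision = 0.0118405 + 0.0135704 = 0.0254109, giving posterior SD = 1/√0.0254109 = 6.273.
Posterior mean = (0.0118405·130.96 + 0.0135704·160) / 0.0254109 = 146.468.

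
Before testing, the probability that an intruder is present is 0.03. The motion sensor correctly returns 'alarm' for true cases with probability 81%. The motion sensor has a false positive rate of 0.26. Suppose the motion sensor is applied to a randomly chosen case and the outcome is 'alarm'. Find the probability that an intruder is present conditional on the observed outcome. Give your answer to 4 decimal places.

P(H | E) ≈ 0.0879

Let H be the event that an intruder is present. P(H) = 0.03, so P(¬H) = 0.97. With E the 'alarm' result, P(E|H) = 0.81 and P(E|¬H) = 0.26.
P(E) = 0.81·0.03 + 0.26·0.97 = 0.024300 + 0.25220 = 0.27650.
By Bayes' theorem, P(H|E) = 0.024300 / 0.27650 = 0.0879.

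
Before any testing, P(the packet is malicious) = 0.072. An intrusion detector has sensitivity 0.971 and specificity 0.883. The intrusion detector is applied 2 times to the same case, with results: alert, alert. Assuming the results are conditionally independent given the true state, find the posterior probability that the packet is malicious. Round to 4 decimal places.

Posterior P(H) ≈ 0.8424

Let H be the event that the packet is malicious; start with P(H) = 0.072. P('alert'|H) = 0.971, P('alert'|¬H) = 0.117.
Update on result 1 ('alert'): P(H) ← 0.971·0.0720 / (0.971·0.0720 + 0.117·0.9280) = 0.069912/0.17849 = 0.3917.
Update on result 2 ('alert'): P(H) ← 0.971·0.3917 / (0.971·0.3917 + 0.117·0.6083) = 0.38033/0.45150 = 0.8424.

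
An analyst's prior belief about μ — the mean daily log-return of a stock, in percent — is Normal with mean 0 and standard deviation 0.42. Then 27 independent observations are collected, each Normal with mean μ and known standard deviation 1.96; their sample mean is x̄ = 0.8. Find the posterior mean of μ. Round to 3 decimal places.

Posterior mean ≈ 0.443

Prior precision 1/τ₀² = 1/0.42² = 5.66893; data precision n/σ² = 27/1.96² = 7.02832.
Posterior precision = 5.66893 + 7.02832 = 12.6973.
Posterior mean = (5.66893·0 + 7.02832·0.8) / 12.6973 = 0.443.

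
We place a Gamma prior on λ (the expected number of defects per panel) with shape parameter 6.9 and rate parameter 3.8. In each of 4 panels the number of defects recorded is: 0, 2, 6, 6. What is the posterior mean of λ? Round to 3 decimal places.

Posterior mean ≈ 2.679

Total count ∑xᵢ = 14 over n = 4 panels.
Gamma is conjugate to the Poisson likelihood: posterior is Gamma(shape = 6.9+14 = 20.9, rate = 3.8+4 = 7.8).
E[λ | data] = 20.9/7.8 = 2.679.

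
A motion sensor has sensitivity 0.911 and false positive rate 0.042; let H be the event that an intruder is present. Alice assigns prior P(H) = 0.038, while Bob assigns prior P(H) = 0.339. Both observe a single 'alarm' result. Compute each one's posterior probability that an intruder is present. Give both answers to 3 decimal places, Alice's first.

P('+'|H) = 0.911, P('+'|¬H) = 0.042.
Alice: numerator 0.911·0.038 = 0.034618; evidence = 0.034618+0.042·0.962 = 0.075022; posterior = 0.461.
Bob: numerator 0.911·0.339 = 0.30883; evidence = 0.30883+0.042·0.661 = 0.33659; posterior = 0.918.

Alice: 0.461; Bob: 0.918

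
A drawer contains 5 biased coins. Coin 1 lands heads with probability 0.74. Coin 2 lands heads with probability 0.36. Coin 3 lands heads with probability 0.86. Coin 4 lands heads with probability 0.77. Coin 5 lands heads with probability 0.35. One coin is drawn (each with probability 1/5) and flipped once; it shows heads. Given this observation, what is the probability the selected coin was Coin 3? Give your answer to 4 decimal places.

P(heads|C1) = 0.74; P(heads|C2) = 0.36; P(heads|C3) = 0.86; P(heads|C4) = 0.77; P(heads|C5) = 0.35.
Prior × likelihood for each source: 0.2·0.74=0.1480, 0.2·0.36=0.07200, 0.2·0.86=0.1720, 0.2·0.77=0.1540, 0.2·0.35=0.07000. Summing gives P(heads) = 0.61600.
P(Coin 3 | heads) = 0.1720 / 0.61600 = 0.2792.

Posterior probability ≈ 0.2792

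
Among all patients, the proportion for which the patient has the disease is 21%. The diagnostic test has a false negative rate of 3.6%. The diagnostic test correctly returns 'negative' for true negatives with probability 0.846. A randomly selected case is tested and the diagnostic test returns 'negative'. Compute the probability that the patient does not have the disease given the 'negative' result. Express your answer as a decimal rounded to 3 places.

Write H for 'the patient has the disease'. Prior odds H:¬H = 0.21/0.79 = 0.26582. For the 'negative' outcome, the likelihood ratio is 0.036/0.846 = 0.042553.
Posterior odds = 0.26582 × 0.042553 = 0.011312, so P(H|E) = 0.011312/(1+0.011312) = 0.011. Then P(¬H|E) = 1 − 0.011 = 0.989.

P(¬H | E) ≈ 0.989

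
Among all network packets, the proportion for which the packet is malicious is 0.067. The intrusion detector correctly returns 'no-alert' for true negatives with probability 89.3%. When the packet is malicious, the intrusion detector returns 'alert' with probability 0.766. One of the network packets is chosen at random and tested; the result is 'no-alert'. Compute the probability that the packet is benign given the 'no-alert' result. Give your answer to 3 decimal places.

Let H be the event that the packet is malicious. P(H) = 0.067, so P(¬H) = 0.933. With E the 'no-alert' result, P(E|H) = 0.234 and P(E|¬H) = 0.893.
P(E) = 0.234·0.067 + 0.893·0.933 = 0.015678 + 0.83317 = 0.84885.
By Bayes' theorem, P(H|E) = 0.015678 / 0.84885 = 0.018. Hence P(¬H|E) = 1 − 0.018 = 0.982.

P(¬H | E) ≈ 0.982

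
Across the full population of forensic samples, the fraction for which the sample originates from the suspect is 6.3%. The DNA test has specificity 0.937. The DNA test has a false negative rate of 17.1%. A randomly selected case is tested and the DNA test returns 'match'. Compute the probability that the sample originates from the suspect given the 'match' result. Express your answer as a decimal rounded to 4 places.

P(H | E) ≈ 0.4694

Write H for 'the sample originates from the suspect'. Prior odds H:¬H = 0.063/0.937 = 0.067236. For the 'match' outcome, the likelihood ratio is 0.829/0.063 = 13.159.
Posterior odds = 0.067236 × 13.159 = 0.88474, so P(H|E) = 0.88474/(1+0.88474) = 0.4694.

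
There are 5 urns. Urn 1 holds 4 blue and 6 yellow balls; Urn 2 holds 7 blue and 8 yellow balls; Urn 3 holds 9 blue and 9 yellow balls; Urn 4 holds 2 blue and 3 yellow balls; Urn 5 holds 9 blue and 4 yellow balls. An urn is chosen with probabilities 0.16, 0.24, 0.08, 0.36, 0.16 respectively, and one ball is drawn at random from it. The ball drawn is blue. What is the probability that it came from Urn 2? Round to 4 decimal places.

Posterior probability ≈ 0.2379

Tabulate prior·likelihood by source: [1] prior 0.16, lik 0.4, product 0.06400; [2] prior 0.24, lik 0.4667, product 0.1120; [3] prior 0.08, lik 0.5, product 0.04000; [4] prior 0.36, lik 0.4, product 0.1440; [5] prior 0.16, lik 0.6923, product 0.1108.
Normalizing constant = 0.47077; the posterior for Urn 2 is its product over the sum, 0.1120/0.47077 = 0.2379.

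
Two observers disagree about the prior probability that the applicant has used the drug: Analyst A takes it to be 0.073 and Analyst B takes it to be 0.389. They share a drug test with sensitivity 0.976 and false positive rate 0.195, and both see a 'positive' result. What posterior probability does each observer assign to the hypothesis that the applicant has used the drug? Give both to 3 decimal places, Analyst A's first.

The likelihood ratio for a 'positive' result is 0.976/0.195 = 5.0051.
Analyst A: prior odds 0.073/0.927 = 0.078749; posterior odds 0.39415; posterior probability 0.283.
Analyst B: prior odds 0.389/0.611 = 0.63666; posterior odds 3.1866; posterior probability 0.761.

Analyst A: 0.283; Analyst B: 0.761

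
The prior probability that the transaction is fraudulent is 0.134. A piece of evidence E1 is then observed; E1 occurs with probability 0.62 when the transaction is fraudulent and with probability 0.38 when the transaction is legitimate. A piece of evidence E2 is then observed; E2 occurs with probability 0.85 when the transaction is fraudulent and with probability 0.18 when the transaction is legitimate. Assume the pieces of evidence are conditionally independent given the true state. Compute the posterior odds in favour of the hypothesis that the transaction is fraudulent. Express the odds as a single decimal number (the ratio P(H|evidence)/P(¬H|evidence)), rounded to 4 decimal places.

Prior odds = 0.134/(1−0.134) = 0.15473.
Likelihood ratio for E1 = 0.62/0.38 = 1.6316.
Likelihood ratio for E2 = 0.85/0.18 = 4.7222.
Posterior odds = prior odds × LR₁ × LR₂ = 1.1922.

Posterior odds ≈ 1.1922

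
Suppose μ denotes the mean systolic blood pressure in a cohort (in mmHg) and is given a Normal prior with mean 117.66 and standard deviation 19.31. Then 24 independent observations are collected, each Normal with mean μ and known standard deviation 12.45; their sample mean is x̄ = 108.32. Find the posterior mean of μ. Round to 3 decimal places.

Posterior mean ≈ 108.479

Prior precision 1/τ₀² = 1/19.31² = 0.00268186; data precision n/σ² = 24/12.45² = 0.154836.
Posterior precision = 0.00268186 + 0.154836 = 0.157518.
Posterior mean = (0.00268186·117.66 + 0.154836·108.32) / 0.157518 = 108.479.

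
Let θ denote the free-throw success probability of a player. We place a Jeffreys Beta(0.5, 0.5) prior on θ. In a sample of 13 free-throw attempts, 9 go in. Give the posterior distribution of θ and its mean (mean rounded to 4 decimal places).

Observing 9 successes and 4 failures updates Beta(0.5, 0.5) by adding the success and failure counts to the two shape parameters: α = 0.5+9 = 9.5, β = 0.5+4 = 4.5.
Posterior mean = α/(α+β) = 9.5/14 = 0.6786.

Posterior: Beta(9.5, 4.5); mean ≈ 0.6786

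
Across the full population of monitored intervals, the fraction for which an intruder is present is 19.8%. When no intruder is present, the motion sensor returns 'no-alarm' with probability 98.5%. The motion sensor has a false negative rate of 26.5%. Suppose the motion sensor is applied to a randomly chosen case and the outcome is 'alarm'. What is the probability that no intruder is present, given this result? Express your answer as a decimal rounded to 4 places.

P(¬H | E) ≈ 0.0764

Write H for 'an intruder is present'. Prior odds H:¬H = 0.198/0.802 = 0.24688. For the 'alarm' outcome, the likelihood ratio is 0.735/0.015 = 49.000.
Posterior odds = 0.24688 × 49.000 = 12.097, so P(H|E) = 12.097/(1+12.097) = 0.9236. Then P(¬H|E) = 1 − 0.9236 = 0.0764.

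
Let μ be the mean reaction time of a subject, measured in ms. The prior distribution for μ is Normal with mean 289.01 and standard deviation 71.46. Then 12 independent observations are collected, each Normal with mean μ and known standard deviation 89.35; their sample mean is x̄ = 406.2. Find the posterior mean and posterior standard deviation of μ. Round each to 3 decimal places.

Prior precision 1/τ₀² = 1/71.46² = 0.00019583; data precision n/σ² = 12/89.35² = 0.00150311.
Posterior precision = 0.00019583 + 0.00150311 = 0.00169894, giving posterior SD = 1/√0.00169894 = 24.261.
Posterior mean = (0.00019583·289.01 + 0.00150311·406.2) / 0.00169894 = 392.692.

Posterior mean ≈ 392.692; posterior SD ≈ 24.261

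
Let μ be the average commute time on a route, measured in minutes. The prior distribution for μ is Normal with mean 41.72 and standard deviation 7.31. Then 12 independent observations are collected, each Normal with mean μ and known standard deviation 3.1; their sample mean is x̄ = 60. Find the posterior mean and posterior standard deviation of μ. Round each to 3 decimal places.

Prior precision 1/τ₀² = 1/7.31² = 0.0187139; data precision n/σ² = 12/3.1² = 1.24870.
Posterior precision = 0.0187139 + 1.24870 = 1.26741, giving posterior SD = 1/√1.26741 = 0.888.
Posterior mean = (0.0187139·41.72 + 1.24870·60) / 1.26741 = 59.730.

Posterior mean ≈ 59.730; posterior SD ≈ 0.888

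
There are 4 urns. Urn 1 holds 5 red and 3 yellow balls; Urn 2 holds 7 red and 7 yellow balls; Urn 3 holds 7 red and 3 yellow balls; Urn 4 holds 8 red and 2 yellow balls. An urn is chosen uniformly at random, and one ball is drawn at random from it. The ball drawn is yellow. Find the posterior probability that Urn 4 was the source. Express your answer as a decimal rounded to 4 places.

P(yellow|Urn 1) = 0.375; P(yellow|Urn 2) = 0.5; P(yellow|Urn 3) = 0.3; P(yellow|Urn 4) = 0.2.
Prior × likelihood for each source: 0.25·0.375=0.09375, 0.25·0.5=0.1250, 0.25·0.3=0.07500, 0.25·0.2=0.05000. Summing gives P(yellow) = 0.34375.
P(Urn 4 | yellow) = 0.05000 / 0.34375 = 0.1455.

Posterior probability ≈ 0.1455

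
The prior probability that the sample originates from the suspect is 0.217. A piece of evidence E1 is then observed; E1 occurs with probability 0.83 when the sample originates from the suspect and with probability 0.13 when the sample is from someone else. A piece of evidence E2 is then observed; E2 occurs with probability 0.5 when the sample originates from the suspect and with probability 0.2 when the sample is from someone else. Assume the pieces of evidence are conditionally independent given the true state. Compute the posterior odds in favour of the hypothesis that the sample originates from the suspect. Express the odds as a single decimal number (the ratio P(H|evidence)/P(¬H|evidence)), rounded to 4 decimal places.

Prior odds = 0.217/(1−0.217) = 0.27714.
Likelihood ratio for E1 = 0.83/0.13 = 6.3846.
Likelihood ratio for E2 = 0.5/0.2 = 2.5000.
Posterior odds = prior odds × LR₁ × LR₂ = 4.4236.

Posterior odds ≈ 4.4236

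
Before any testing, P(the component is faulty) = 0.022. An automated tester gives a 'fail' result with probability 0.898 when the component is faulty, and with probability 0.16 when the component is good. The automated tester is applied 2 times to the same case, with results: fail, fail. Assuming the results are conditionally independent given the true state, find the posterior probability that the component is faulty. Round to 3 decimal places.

Let H be the event that the component is faulty; start with P(H) = 0.022. P('fail'|H) = 0.898, P('fail'|¬H) = 0.16.
Update on result 1 ('fail'): P(H) ← 0.898·0.0220 / (0.898·0.0220 + 0.16·0.9780) = 0.019756/0.17624 = 0.1121.
Update on result 2 ('fail'): P(H) ← 0.898·0.1121 / (0.898·0.1121 + 0.16·0.8879) = 0.10067/0.24273 = 0.4147.

Posterior P(H) ≈ 0.415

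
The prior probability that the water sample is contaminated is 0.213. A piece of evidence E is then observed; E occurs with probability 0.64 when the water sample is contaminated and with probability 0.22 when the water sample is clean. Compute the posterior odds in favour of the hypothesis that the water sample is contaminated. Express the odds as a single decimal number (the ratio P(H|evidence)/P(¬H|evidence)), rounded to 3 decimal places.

Posterior odds ≈ 0.787

Prior odds = 0.213/(1−0.213) = 0.27065. In log-odds, ln(0.27065) = -1.3069.
Add log likelihood ratio: ln(2.9091) = 1.0678.
Posterior log-odds = -0.23910, so posterior odds = exp(-0.23910) = 0.78734.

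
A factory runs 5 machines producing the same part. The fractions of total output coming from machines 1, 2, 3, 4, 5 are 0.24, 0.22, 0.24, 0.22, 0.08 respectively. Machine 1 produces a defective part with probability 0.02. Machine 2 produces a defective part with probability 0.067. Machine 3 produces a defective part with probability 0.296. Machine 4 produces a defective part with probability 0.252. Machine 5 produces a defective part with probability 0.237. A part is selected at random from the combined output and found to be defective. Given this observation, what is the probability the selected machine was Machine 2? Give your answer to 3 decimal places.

P(defective|M1) = 0.02; P(defective|M2) = 0.067; P(defective|M3) = 0.296; P(defective|M4) = 0.252; P(defective|M5) = 0.237.
Prior × likelihood for each source: 0.24·0.02=0.004800, 0.22·0.067=0.01474, 0.24·0.296=0.07104, 0.22·0.252=0.05544, 0.08·0.237=0.01896. Summing gives P(defective) = 0.16498.
P(Machine 2 | defective) = 0.01474 / 0.16498 = 0.089.

Posterior probability ≈ 0.089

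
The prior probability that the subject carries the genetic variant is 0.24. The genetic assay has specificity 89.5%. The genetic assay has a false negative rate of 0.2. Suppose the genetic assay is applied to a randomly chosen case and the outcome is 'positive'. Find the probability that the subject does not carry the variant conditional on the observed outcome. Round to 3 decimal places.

Let H be the event that the subject carries the genetic variant. P(H) = 0.24, so P(¬H) = 0.76. With E the 'positive' result, P(E|H) = 0.8 and P(E|¬H) = 0.105.
P(E) = 0.8·0.24 + 0.105·0.76 = 0.19200 + 0.079800 = 0.27180.
By Bayes' theorem, P(H|E) = 0.19200 / 0.27180 = 0.706. Hence P(¬H|E) = 1 − 0.706 = 0.294.

P(¬H | E) ≈ 0.294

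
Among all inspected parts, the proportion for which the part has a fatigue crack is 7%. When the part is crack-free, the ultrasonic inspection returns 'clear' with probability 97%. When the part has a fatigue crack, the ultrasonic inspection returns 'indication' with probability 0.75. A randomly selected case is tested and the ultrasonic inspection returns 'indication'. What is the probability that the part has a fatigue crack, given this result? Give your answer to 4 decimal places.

P(H | E) ≈ 0.6530

Let H be the event that the part has a fatigue crack. P(H) = 0.07, so P(¬H) = 0.93. With E the 'indication' result, P(E|H) = 0.75 and P(E|¬H) = 0.03.
P(E) = 0.75·0.07 + 0.03·0.93 = 0.052500 + 0.027900 = 0.080400.
By Bayes' theorem, P(H|E) = 0.052500 / 0.080400 = 0.6530.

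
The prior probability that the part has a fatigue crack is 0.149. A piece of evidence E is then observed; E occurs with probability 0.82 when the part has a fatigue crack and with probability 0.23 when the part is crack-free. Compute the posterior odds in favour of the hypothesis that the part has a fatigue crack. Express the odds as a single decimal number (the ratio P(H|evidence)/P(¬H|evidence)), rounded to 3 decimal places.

Posterior odds ≈ 0.624

Prior odds = 0.149/(1−0.149) = 0.17509.
Likelihood ratio for E = 0.82/0.23 = 3.5652.
Posterior odds = prior odds × LR = 0.62423.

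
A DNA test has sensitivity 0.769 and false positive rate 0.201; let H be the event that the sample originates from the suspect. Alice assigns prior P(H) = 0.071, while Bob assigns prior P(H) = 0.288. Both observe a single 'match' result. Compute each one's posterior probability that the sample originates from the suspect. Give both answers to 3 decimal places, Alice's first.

The likelihood ratio for a 'match' result is 0.769/0.201 = 3.8259.
Alice: prior odds 0.071/0.929 = 0.076426; posterior odds 0.29240; posterior probability 0.226.
Bob: prior odds 0.288/0.712 = 0.40449; posterior odds 1.5475; posterior probability 0.607.

Alice: 0.226; Bob: 0.607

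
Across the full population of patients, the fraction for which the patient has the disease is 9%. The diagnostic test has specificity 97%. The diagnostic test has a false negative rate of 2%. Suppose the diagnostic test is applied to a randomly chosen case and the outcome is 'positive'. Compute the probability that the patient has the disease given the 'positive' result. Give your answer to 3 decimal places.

P(H | E) ≈ 0.764

Let H be the event that the patient has the disease. P(H) = 0.09, so P(¬H) = 0.91. With E the 'positive' result, P(E|H) = 0.98 and P(E|¬H) = 0.03.
P(E) = 0.98·0.09 + 0.03·0.91 = 0.088200 + 0.027300 = 0.11550.
By Bayes' theorem, P(H|E) = 0.088200 / 0.11550 = 0.764.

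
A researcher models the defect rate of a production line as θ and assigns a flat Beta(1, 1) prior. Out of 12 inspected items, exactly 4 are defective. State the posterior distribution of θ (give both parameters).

The binomial likelihood is conjugate to the Beta prior: with 4 successes and 8 failures, the posterior is Beta(1+4, 1+8) = Beta(5, 9).

Posterior: Beta(5, 9)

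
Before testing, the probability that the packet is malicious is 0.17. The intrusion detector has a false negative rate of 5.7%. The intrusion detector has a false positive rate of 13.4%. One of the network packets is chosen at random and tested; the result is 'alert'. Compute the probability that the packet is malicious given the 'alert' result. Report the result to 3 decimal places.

Write H for 'the packet is malicious'. Prior odds H:¬H = 0.17/0.83 = 0.20482. For the 'alert' outcome, the likelihood ratio is 0.943/0.134 = 7.0373.
Posterior odds = 0.20482 × 7.0373 = 1.4414, so P(H|E) = 1.4414/(1+1.4414) = 0.590.

P(H | E) ≈ 0.590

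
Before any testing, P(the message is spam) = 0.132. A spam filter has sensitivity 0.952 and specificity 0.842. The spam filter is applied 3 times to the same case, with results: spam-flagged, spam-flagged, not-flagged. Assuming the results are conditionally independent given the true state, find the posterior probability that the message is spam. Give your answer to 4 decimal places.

Posterior P(H) ≈ 0.2394

Let H be the event that the message is spam; start with P(H) = 0.132. P('spam-flagged'|H) = 0.952, P('spam-flagged'|¬H) = 0.158.
Update on result 1 ('spam-flagged'): P(H) ← 0.952·0.1320 / (0.952·0.1320 + 0.158·0.8680) = 0.12566/0.26281 = 0.4782.
Update on result 2 ('spam-flagged'): P(H) ← 0.952·0.4782 / (0.952·0.4782 + 0.158·0.5218) = 0.45521/0.53766 = 0.8466.
Update on result 3 ('not-flagged'): P(H) ← 0.048·0.8466 / (0.048·0.8466 + 0.842·0.1534) = 0.040639/0.16976 = 0.2394.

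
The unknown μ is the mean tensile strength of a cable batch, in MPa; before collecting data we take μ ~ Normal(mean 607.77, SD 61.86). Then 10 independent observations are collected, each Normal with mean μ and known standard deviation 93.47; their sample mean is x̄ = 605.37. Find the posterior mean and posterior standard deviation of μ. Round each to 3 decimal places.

With known σ, the Normal prior is conjugate. Weight on the data is w = (n/σ²)/(n/σ² + 1/τ₀²) = 0.00114460/(0.00114460+0.00026132) = 0.81413.
Posterior mean = w·x̄ + (1−w)·μ₀ = 0.81413·605.37 + 0.18587·607.77 = 605.816. Posterior variance = 1/(0.00114460+0.00026132) = 711.273, so SD = 26.670.

Posterior mean ≈ 605.816; posterior SD ≈ 26.670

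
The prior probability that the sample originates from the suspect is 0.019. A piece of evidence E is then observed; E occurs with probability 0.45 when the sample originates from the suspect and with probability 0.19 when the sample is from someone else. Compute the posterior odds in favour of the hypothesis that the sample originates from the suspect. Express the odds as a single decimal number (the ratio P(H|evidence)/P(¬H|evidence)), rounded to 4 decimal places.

Posterior odds ≈ 0.0459

Prior odds = 0.019/(1−0.019) = 0.019368.
Likelihood ratio for E = 0.45/0.19 = 2.3684.
Posterior odds = prior odds × LR = 0.045872.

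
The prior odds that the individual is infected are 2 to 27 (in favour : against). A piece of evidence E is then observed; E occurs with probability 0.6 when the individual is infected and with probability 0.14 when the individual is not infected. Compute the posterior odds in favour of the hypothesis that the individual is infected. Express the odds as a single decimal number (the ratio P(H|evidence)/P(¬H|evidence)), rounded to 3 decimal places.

Prior odds = 2/27 = 0.074074.
Likelihood ratio for E = 0.6/0.14 = 4.2857.
Posterior odds = prior odds × LR = 0.31746.

Posterior odds ≈ 0.317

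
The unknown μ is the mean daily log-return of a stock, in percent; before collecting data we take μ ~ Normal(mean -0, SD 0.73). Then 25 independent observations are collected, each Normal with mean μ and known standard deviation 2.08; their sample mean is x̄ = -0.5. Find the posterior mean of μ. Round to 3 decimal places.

With known σ, the Normal prior is conjugate. Weight on the data is w = (n/σ²)/(n/σ² + 1/τ₀²) = 5.77848/(5.77848+1.87652) = 0.75486.
Posterior mean = w·x̄ + (1−w)·μ₀ = 0.75486·-0.5 + 0.24514·-0 = -0.377.

Posterior mean ≈ -0.377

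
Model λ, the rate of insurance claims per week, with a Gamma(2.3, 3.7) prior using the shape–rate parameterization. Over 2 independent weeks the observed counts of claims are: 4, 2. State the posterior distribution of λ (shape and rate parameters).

The Poisson likelihood adds the total count to the shape and the number of exposure periods to the rate. Here ∑xᵢ = 6 and n = 2, so shape 2.3→8.3 and rate 3.7→5.7.

Posterior: Gamma(shape=8.3, rate=5.7)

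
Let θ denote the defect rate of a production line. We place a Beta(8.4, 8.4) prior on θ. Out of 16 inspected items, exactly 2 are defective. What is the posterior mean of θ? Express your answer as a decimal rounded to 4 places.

Posterior mean ≈ 0.3171

The binomial likelihood is conjugate to the Beta prior: with 2 successes and 14 failures, the posterior is Beta(8.4+2, 8.4+14) = Beta(10.4, 22.4).
E[θ | data] = 10.4/(10.4+22.4) = 0.3171.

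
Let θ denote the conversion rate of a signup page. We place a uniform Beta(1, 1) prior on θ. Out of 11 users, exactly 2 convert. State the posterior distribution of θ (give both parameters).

Posterior: Beta(3, 10)

The binomial likelihood is conjugate to the Beta prior: with 2 successes and 9 failures, the posterior is Beta(1+2, 1+9) = Beta(3, 10).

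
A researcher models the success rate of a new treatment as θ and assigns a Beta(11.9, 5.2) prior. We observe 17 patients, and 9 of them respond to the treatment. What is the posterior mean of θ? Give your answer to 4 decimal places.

Posterior mean ≈ 0.6129

The binomial likelihood is conjugate to the Beta prior: with 9 successes and 8 failures, the posterior is Beta(11.9+9, 5.2+8) = Beta(20.9, 13.2).
Posterior mean = α/(α+β) = 20.9/34.1 = 0.6129.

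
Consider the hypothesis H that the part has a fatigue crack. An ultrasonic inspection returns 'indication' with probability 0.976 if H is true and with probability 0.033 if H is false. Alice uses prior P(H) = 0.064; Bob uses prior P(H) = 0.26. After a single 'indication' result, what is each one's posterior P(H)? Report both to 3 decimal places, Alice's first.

Alice: 0.669; Bob: 0.912

The likelihood ratio for an 'indication' result is 0.976/0.033 = 29.576.
Alice: prior odds 0.064/0.936 = 0.068376; posterior odds 2.0223; posterior probability 0.669.
Bob: prior odds 0.26/0.74 = 0.35135; posterior odds 10.391; posterior probability 0.912.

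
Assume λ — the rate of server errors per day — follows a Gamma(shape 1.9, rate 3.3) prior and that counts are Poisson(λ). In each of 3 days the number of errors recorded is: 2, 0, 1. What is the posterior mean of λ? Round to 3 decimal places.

Posterior mean ≈ 0.778

Total count ∑xᵢ = 3 over n = 3 days.
Gamma is conjugate to the Poisson likelihood: posterior is Gamma(shape = 1.9+3 = 4.9, rate = 3.3+3 = 6.3).
E[λ | data] = 4.9/6.3 = 0.778.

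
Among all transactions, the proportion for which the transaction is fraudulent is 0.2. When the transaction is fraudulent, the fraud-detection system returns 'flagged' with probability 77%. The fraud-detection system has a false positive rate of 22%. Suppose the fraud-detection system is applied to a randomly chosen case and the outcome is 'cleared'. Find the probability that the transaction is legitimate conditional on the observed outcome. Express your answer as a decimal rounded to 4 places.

P(¬H | E) ≈ 0.9313

Let H be the event that the transaction is fraudulent. P(H) = 0.2, so P(¬H) = 0.8. With E the 'cleared' result, P(E|H) = 0.23 and P(E|¬H) = 0.78.
P(E) = 0.23·0.2 + 0.78·0.8 = 0.046000 + 0.62400 = 0.67000.
By Bayes' theorem, P(H|E) = 0.046000 / 0.67000 = 0.0687. Hence P(¬H|E) = 1 − 0.0687 = 0.9313.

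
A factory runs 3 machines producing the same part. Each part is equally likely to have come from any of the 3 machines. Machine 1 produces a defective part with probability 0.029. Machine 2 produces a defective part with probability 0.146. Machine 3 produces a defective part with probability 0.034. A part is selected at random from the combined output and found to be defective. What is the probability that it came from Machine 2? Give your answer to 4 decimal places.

P(defective|M1) = 0.029; P(defective|M2) = 0.146; P(defective|M3) = 0.034.
Prior × likelihood for each source: 0.333333·0.029=0.009667, 0.333333·0.146=0.04867, 0.333333·0.034=0.01133. Summing gives P(defective) = 0.069667.
P(Machine 2 | defective) = 0.04867 / 0.069667 = 0.6986.

Posterior probability ≈ 0.6986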